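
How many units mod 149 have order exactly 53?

0

φ(149) = 149 − 1 = 148 = 2^2 · 37.
In a cyclic group of order 148, there are φ(d) elements of order d for each divisor d of 148, and zero for non-divisors.
53 does not divide 148, so no element of (Z/149Z)^× has order 53.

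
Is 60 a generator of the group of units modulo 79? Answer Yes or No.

φ(79) = 79 − 1 = 78 = 2 · 3 · 13.
An element g generates (Z/79Z)^× iff g^(78/q) ≢ 1 (mod 79) for each prime q ∈ {2, 3, 13}.
60^39 ≡ 78 (mod 79)  [q = 2: ≢ 1 ✓]
60^26 ≡ 55 (mod 79)  [q = 3: ≢ 1 ✓]
60^6 ≡ 38 (mod 79)  [q = 13: ≢ 1 ✓]
Every test exponent gives a nontrivial residue, hence 60 generates the full group.

Yes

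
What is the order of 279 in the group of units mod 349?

87

Since 279 ∈ (Z/349Z)^×, its order divides φ(349) = 349 − 1 = 348 = 2^2 · 3 · 29.
Divisors of 348: 1, 2, 3, 4, 6, 12, 29, 58, 87, 116, 174, 348.
Test each divisor d:
279^1 ≡ 279
279^2 ≡ 14
279^3 ≡ 67
279^4 ≡ 196
279^6 ≡ 301
279^12 ≡ 210
279^29 ≡ 226
279^58 ≡ 122
279^87 ≡ 1
Therefore the multiplicative order of 279 modulo 349 is 87.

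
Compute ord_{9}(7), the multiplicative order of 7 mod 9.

3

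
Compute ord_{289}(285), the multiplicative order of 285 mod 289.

68

ord(285) | φ(289) = φ(17^2) = 17·(17−1) = 272 = 2^4 · 17.
Divisors of 272: 1, 2, 4, 8, 16, 17, 34, 68, 136, 272.
Compute 285^d (mod 289) for the divisors d until we hit 1:
285^1 ≡ 285 (mod 289)
285^2 ≡ 16 (mod 289)
285^4 ≡ 256 (mod 289)
285^8 ≡ 222 (mod 289)
285^16 ≡ 154 (mod 289)
285^17 ≡ 251 (mod 289)
285^34 ≡ 288 (mod 289)
285^68 ≡ 1 (mod 289) ✓
Hence ord(285) = 68.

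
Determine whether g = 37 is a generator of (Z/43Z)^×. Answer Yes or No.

No

φ(43) = 43 − 1 = 42 = 2 · 3 · 7.
It suffices to check that the order of 37 is not a proper divisor of 42: compute 37^(42/q) for q ∈ {2, 3, 7}.
37^21 ≡ 42 (mod 43)  [q = 2: ≢ 1 ✓]
37^14 ≡ 36 (mod 43)  [q = 3: ≢ 1 ✓]
37^6 ≡ 1 (mod 43)  [q = 7: ≡ 1 ✗]
Since 37^6 ≡ 1, the order of 37 divides 6 < 42, so 37 is not a primitive root.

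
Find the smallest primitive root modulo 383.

5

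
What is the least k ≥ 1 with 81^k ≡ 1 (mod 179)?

Since 81 ∈ (Z/179Z)^×, its order divides φ(179) = 179 − 1 = 178 = 2 · 89.
Divisors of 178: 1, 2, 89, 178.
Check 81^d mod 179 for each divisor in increasing order:
81^1 ≡ 81 (mod 179)
81^2 ≡ 117 (mod 179)
81^89 ≡ 1 (mod 179) ✓
Hence ord(81) = 89.

89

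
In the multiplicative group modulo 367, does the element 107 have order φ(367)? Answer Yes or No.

No

φ(367) = 367 − 1 = 366 = 2 · 3 · 61.
107 is a primitive root mod 367 iff 107^(φ(367)/q) ≢ 1 for every prime q | φ(367), i.e. q ∈ {2, 3, 61}.
107^183 ≡ 1 (mod 367)  [q = 2: ≡ 1 ✗]
107^122 ≡ 1 (mod 367)  [q = 3: ≡ 1 ✗]
107^6 ≡ 9 (mod 367)  [q = 61: ≢ 1 ✓]
Since 107^183 ≡ 1, the order of 107 divides 183 < 366, so 107 is not a primitive root.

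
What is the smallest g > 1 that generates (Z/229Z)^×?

φ(229) = 229 − 1 = 228 = 2^2 · 3 · 19.
Test candidates g = 2, 3, … against the prime factors q ∈ {2, 3, 19} of φ(229): g is a generator iff g^(228/q) ≢ 1 for every such q.
g = 2: 2^114 ≡ 228; 2^76 ≡ 1 — hits 1, so not a primitive root.
g = 3: 3^114 ≡ 1 — hits 1, so not a primitive root.
g = 4: 4^114 ≡ 1 — hits 1, so not a primitive root.
g = 5: 5^114 ≡ 1 — hits 1, so not a primitive root.
g = 6: 6^114 ≡ 228; 6^76 ≡ 134; 6^12 ≡ 165 — none is 1, so 6 is a primitive root.
So 6 is the smallest generator of (Z/229Z)^×.

6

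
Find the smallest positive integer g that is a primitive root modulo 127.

φ(127) = 127 − 1 = 126 = 2 · 3^2 · 7.
g is a primitive root iff g^(126/q) ≢ 1 (mod 127) for each prime q ∈ {2, 3, 7}.
g = 2: 2^63 ≡ 1 — hits 1, so not a primitive root.
g = 3: 3^63 ≡ 126; 3^42 ≡ 107; 3^18 ≡ 4 — none is 1, so 3 is a primitive root.
Hence the least primitive root of 127 is 3.

3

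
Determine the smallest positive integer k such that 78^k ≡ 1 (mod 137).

34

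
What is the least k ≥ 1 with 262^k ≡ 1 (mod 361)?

18

ord(262) | φ(361) = φ(19^2) = 19·(19−1) = 342 = 2 · 3^2 · 19.
Divisors of 342: 1, 2, 3, 6, 9, 18, 19, 38, 57, 114, 171, 342.
Check 262^d mod 361 for each divisor in increasing order:
262^1 ≡ 262 (mod 361)
262^2 ≡ 54 (mod 361)
262^3 ≡ 69 (mod 361)
262^6 ≡ 68 (mod 361)
262^9 ≡ 360 (mod 361)
262^18 ≡ 1 (mod 361) ✓
Hence ord(262) = 18.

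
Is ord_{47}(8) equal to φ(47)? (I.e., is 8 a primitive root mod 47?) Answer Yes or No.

No

φ(47) = 47 − 1 = 46 = 2 · 23.
It suffices to check that the order of 8 is not a proper divisor of 46: compute 8^(46/q) for q ∈ {2, 23}.
8^23 ≡ 1 (mod 47)  [q = 2: ≡ 1 ✗]
8^2 ≡ 17 (mod 47)  [q = 23: ≢ 1 ✓]
Since 8^23 ≡ 1, the order of 8 divides 23 < 46, so 8 is not a primitive root.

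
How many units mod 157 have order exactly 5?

0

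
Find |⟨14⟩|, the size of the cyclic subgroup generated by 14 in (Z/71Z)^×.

10

ord(14) | φ(71) = 71 − 1 = 70 = 2 · 5 · 7.
Divisors of 70: 1, 2, 5, 7, 10, 14, 35, 70.
Check 14^d mod 71 for each divisor in increasing order:
14^1 ≡ 14 (mod 71)
14^2 ≡ 54 (mod 71)
14^5 ≡ 70 (mod 71)
14^7 ≡ 17 (mod 71)
14^10 ≡ 1 (mod 71) ✓
Therefore the multiplicative order of 14 modulo 71 is 10.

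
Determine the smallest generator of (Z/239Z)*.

φ(239) = 239 − 1 = 238 = 2 · 7 · 17.
g is a primitive root iff g^(238/q) ≢ 1 (mod 239) for each prime q ∈ {2, 7, 17}.
g = 2: 2^119 ≡ 1 — hits 1, so not a primitive root.
g = 3: 3^119 ≡ 1 — hits 1, so not a primitive root.
g = 4: 4^119 ≡ 1 — hits 1, so not a primitive root.
g = 5: 5^119 ≡ 1 — hits 1, so not a primitive root.
g = 6: 6^119 ≡ 1 — hits 1, so not a primitive root.
g = 7: 7^119 ≡ 238; 7^34 ≡ 24; 7^14 ≡ 211 — none is 1, so 7 is a primitive root.
Hence the least primitive root of 239 is 7.

7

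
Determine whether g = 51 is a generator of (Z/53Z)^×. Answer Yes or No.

φ(53) = 53 − 1 = 52 = 2^2 · 13.
51 is a primitive root mod 53 iff 51^(φ(53)/q) ≢ 1 for every prime q | φ(53), i.e. q ∈ {2, 13}.
51^26 ≡ 52 (mod 53)  [q = 2: ≢ 1 ✓]
51^4 ≡ 16 (mod 53)  [q = 13: ≢ 1 ✓]
None equal 1, so ord_53(51) = 52: 51 is a primitive root.

Yes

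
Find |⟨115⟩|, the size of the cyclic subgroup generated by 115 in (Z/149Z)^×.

148

ord(115) | φ(149) = 149 − 1 = 148 = 2^2 · 37.
Divisors of 148: 1, 2, 4, 37, 74, 148.
Check 115^d mod 149 for each divisor in increasing order:
115^1 ≡ 115 (mod 149)
115^2 ≡ 113 (mod 149)
115^4 ≡ 104 (mod 149)
115^37 ≡ 44 (mod 149)
115^74 ≡ 148 (mod 149)
115^148 ≡ 1 (mod 149) ✓
Therefore the multiplicative order of 115 modulo 149 is 148.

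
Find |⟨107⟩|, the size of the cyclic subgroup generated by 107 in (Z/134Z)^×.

By Lagrange's theorem, ord_134(107) divides φ(134) = φ(2)·φ(67) = 1·66 = 66 = 2 · 3 · 11.
Divisors of 66: 1, 2, 3, 6, 11, 22, 33, 66.
Evaluate successive powers at the divisors of 66:
107^1 ≡ 107
107^2 ≡ 59
107^3 ≡ 15
107^6 ≡ 91
107^11 ≡ 1
Hence ord(107) = 11.

11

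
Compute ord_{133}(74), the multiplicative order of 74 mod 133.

9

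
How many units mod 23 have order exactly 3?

0

φ(23) = 23 − 1 = 22 = 2 · 11.
(Z/23Z)^× is cyclic (|G| = 22); a cyclic group of order m has exactly φ(d) elements of each order d | m, and none otherwise.
Since 3 ∤ 22, the count is 0.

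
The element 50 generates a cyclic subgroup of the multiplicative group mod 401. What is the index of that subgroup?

The order of 50 must divide φ(401) = 401 − 1 = 400 = 2^4 · 5^2.
Divisors of 400: 1, 2, 4, 5, 8, 10, 16, 20, 25, 40, 50, 80, 100, 200, 400.
Compute 50^d (mod 401) for the divisors d until we hit 1:
50^1 ≡ 50 (mod 401)
50^2 ≡ 94 (mod 401)
50^4 ≡ 14 (mod 401)
50^5 ≡ 299 (mod 401)
50^8 ≡ 196 (mod 401)
50^10 ≡ 379 (mod 401)
50^16 ≡ 321 (mod 401)
50^20 ≡ 83 (mod 401)
50^25 ≡ 356 (mod 401)
50^40 ≡ 72 (mod 401)
50^50 ≡ 20 (mod 401)
50^80 ≡ 372 (mod 401)
50^100 ≡ 400 (mod 401)
50^200 ≡ 1 (mod 401) ✓
The order of 50 is 200, so the subgroup it generates has 200 elements.
Index = |(Z/401Z)^×| / |⟨50⟩| = 400 / 200 = 2.

2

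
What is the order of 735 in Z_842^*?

30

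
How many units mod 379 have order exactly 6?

2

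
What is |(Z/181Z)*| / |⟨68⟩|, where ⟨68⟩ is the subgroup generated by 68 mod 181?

Since 68 ∈ (Z/181Z)^×, its order divides φ(181) = 181 − 1 = 180 = 2^2 · 3^2 · 5.
Divisors of 180: 1, 2, 3, 4, 5, 6, 9, 10, 12, 15, 18, 20, 30, 36, 45, 60, 90, 180.
Compute 68^d (mod 181) for the divisors d until we hit 1:
68^1 ≡ 68 (mod 181)
68^2 ≡ 99 (mod 181)
68^3 ≡ 35 (mod 181)
68^4 ≡ 27 (mod 181)
68^5 ≡ 26 (mod 181)
68^6 ≡ 139 (mod 181)
68^9 ≡ 159 (mod 181)
68^10 ≡ 133 (mod 181)
68^12 ≡ 135 (mod 181)
68^15 ≡ 19 (mod 181)
68^18 ≡ 122 (mod 181)
68^20 ≡ 132 (mod 181)
68^30 ≡ 180 (mod 181)
68^36 ≡ 42 (mod 181)
68^45 ≡ 162 (mod 181)
68^60 ≡ 1 (mod 181) ✓
Thus |⟨68⟩| = ord(68) = 60.
[(Z/181Z)^× : ⟨68⟩] = 180/60 = 3.

3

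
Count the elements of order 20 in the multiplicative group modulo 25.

φ(25) = φ(5^2) = 5·(5−1) = 20 = 2^2 · 5.
In a cyclic group of order 20, there are φ(d) elements of order d for each divisor d of 20, and zero for non-divisors.
20 = 2^2 · 5 divides 20, and φ(20) = 8.

8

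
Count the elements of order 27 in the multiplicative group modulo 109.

φ(109) = 109 − 1 = 108 = 2^2 · 3^3.
In a cyclic group of order 108, there are φ(d) elements of order d for each divisor d of 108, and zero for non-divisors.
27 = 3^3 divides 108, and φ(27) = 18.

18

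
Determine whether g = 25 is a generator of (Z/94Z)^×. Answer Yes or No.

No

φ(94) = φ(2)·φ(47) = 1·46 = 46 = 2 · 23.
Test 25^(46/q) mod 94 for each prime factor q of 46:
25^23 ≡ 1 (mod 94)  [q = 2: ≡ 1 ✗]
25^2 ≡ 61 (mod 94)  [q = 23: ≢ 1 ✓]
Since 25^23 ≡ 1, the order of 25 divides 23 < 46, so 25 is not a primitive root.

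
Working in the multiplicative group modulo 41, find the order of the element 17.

The order of 17 must divide φ(41) = 41 − 1 = 40 = 2^3 · 5.
Divisors of 40: 1, 2, 4, 5, 8, 10, 20, 40.
Evaluate successive powers at the divisors of 40:
17^1 ≡ 17
17^2 ≡ 2
17^4 ≡ 4
17^5 ≡ 27
17^8 ≡ 16
17^10 ≡ 32
17^20 ≡ 40
17^40 ≡ 1
The smallest such exponent is 40, so the order of 17 is 40.

40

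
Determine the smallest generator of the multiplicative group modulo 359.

φ(359) = 359 − 1 = 358 = 2 · 179.
g is a primitive root iff g^(358/q) ≢ 1 (mod 359) for each prime q ∈ {2, 179}.
g = 2: 2^179 ≡ 1 — hits 1, so not a primitive root.
g = 3: 3^179 ≡ 1 — hits 1, so not a primitive root.
g = 4: 4^179 ≡ 1 — hits 1, so not a primitive root.
g = 5: 5^179 ≡ 1 — hits 1, so not a primitive root.
g = 6: 6^179 ≡ 1 — hits 1, so not a primitive root.
g = 7: 7^179 ≡ 358; 7^2 ≡ 49 — none is 1, so 7 is a primitive root.
The smallest primitive root modulo 359 is 7.

7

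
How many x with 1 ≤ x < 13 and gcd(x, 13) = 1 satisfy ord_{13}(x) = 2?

φ(13) = 13 − 1 = 12 = 2^2 · 3.
Since (Z/13Z)^× is cyclic of order 12, the number of elements of order d is φ(d) when d | 12 and 0 otherwise.
2 | 12, and φ(2) = 2 − 1 = 1.

1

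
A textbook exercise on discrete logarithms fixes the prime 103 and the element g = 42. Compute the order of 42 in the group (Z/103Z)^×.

The order of 42 must divide φ(103) = 103 − 1 = 102 = 2 · 3 · 17.
Divisors of 102: 1, 2, 3, 6, 17, 34, 51, 102.
Compute 42^d (mod 103) for the divisors d until we hit 1:
42^1 ≡ 42 (mod 103)
42^2 ≡ 13 (mod 103)
42^3 ≡ 31 (mod 103)
42^6 ≡ 34 (mod 103)
42^17 ≡ 102 (mod 103)
42^34 ≡ 1 (mod 103) ✓
The smallest such exponent is 34, so the order of 42 is 34.

34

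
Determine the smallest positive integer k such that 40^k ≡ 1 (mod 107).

ord(40) | φ(107) = 107 − 1 = 106 = 2 · 53.
Divisors of 106: 1, 2, 53, 106.
Evaluate successive powers at the divisors of 106:
40^1 ≡ 40 (mod 107)
40^2 ≡ 102 (mod 107)
40^53 ≡ 1 (mod 107) ✓
Hence ord(40) = 53.

53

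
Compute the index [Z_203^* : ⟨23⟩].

8

The order of 23 must divide φ(203) = φ(7·29) = (7−1)·(29−1) = 6·28 = 168 = 2^3 · 3 · 7.
Divisors of 168: 1, 2, 3, 4, 6, 7, 8, 12, 14, 21, 24, 28, 42, 56, 84, 168.
Test each divisor d:
23^1 ≡ 23
23^2 ≡ 123
23^3 ≡ 190
23^4 ≡ 107
23^6 ≡ 169
23^7 ≡ 30
23^8 ≡ 81
23^12 ≡ 141
23^14 ≡ 88
23^21 ≡ 1
The order of 23 is 21, so the subgroup it generates has 21 elements.
The index is φ(203) / ord(23) = 168 / 21 = 8.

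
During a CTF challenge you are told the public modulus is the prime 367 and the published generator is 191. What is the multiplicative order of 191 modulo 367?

By Lagrange's theorem, ord_367(191) divides φ(367) = 367 − 1 = 366 = 2 · 3 · 61.
Divisors of 366: 1, 2, 3, 6, 61, 122, 183, 366.
Check 191^d mod 367 for each divisor in increasing order:
191^1 ≡ 191
191^2 ≡ 148
191^3 ≡ 9
191^6 ≡ 81
191^61 ≡ 283
191^122 ≡ 83
191^183 ≡ 1
Therefore the multiplicative order of 191 modulo 367 is 183.

183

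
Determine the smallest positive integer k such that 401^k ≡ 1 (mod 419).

209

The order of 401 must divide φ(419) = 419 − 1 = 418 = 2 · 11 · 19.
Divisors of 418: 1, 2, 11, 19, 22, 38, 209, 418.
Test each divisor d:
401^1 ≡ 401 (mod 419)
401^2 ≡ 324 (mod 419)
401^11 ≡ 248 (mod 419)
401^19 ≡ 59 (mod 419)
401^22 ≡ 330 (mod 419)
401^38 ≡ 129 (mod 419)
401^209 ≡ 1 (mod 419) ✓
Therefore the multiplicative order of 401 modulo 419 is 209.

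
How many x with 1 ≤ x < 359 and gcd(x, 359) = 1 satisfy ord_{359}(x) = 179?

178

φ(359) = 359 − 1 = 358 = 2 · 179.
(Z/359Z)^× is cyclic (|G| = 358); a cyclic group of order m has exactly φ(d) elements of each order d | m, and none otherwise.
179 | 358, and φ(179) = 179 − 1 = 178.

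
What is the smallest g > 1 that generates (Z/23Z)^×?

φ(23) = 23 − 1 = 22 = 2 · 11.
g is a primitive root iff g^(22/q) ≢ 1 (mod 23) for each prime q ∈ {2, 11}.
g = 2: 2^11 ≡ 1 — hits 1, so not a primitive root.
g = 3: 3^11 ≡ 1 — hits 1, so not a primitive root.
g = 4: 4^11 ≡ 1 — hits 1, so not a primitive root.
g = 5: 5^11 ≡ 22; 5^2 ≡ 2 — none is 1, so 5 is a primitive root.
The smallest primitive root modulo 23 is 5.

5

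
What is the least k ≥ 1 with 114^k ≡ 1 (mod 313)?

52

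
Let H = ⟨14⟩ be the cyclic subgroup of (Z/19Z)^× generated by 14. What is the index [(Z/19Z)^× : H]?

ord(14) | φ(19) = 19 − 1 = 18 = 2 · 3^2.
Divisors of 18: 1, 2, 3, 6, 9, 18.
Test each divisor d:
14^1 ≡ 14 (mod 19)
14^2 ≡ 6 (mod 19)
14^3 ≡ 8 (mod 19)
14^6 ≡ 7 (mod 19)
14^9 ≡ 18 (mod 19)
14^18 ≡ 1 (mod 19) ✓
Thus |⟨14⟩| = ord(14) = 18.
[(Z/19Z)^× : ⟨14⟩] = 18/18 = 1.

1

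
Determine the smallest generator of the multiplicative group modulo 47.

5

φ(47) = 47 − 1 = 46 = 2 · 23.
g is a primitive root iff g^(46/q) ≢ 1 (mod 47) for each prime q ∈ {2, 23}.
g = 2: 2^23 ≡ 1 — hits 1, so not a primitive root.
g = 3: 3^23 ≡ 1 — hits 1, so not a primitive root.
g = 4: 4^23 ≡ 1 — hits 1, so not a primitive root.
g = 5: 5^23 ≡ 46; 5^2 ≡ 25 — none is 1, so 5 is a primitive root.
So 5 is the smallest generator of (Z/47Z)^×.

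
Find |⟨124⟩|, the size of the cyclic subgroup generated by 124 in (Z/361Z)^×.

ord(124) | φ(361) = φ(19^2) = 19·(19−1) = 342 = 2 · 3^2 · 19.
Divisors of 342: 1, 2, 3, 6, 9, 18, 19, 38, 57, 114, 171, 342.
Compute 124^d (mod 361) for the divisors d until we hit 1:
124^1 ≡ 124 (mod 361)
124^2 ≡ 214 (mod 361)
124^3 ≡ 183 (mod 361)
124^6 ≡ 277 (mod 361)
124^9 ≡ 151 (mod 361)
124^18 ≡ 58 (mod 361)
124^19 ≡ 333 (mod 361)
124^38 ≡ 62 (mod 361)
124^57 ≡ 69 (mod 361)
124^114 ≡ 68 (mod 361)
124^171 ≡ 360 (mod 361)
124^342 ≡ 1 (mod 361) ✓
Hence ord(124) = 342.

342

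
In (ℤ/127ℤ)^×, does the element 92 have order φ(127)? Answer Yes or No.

φ(127) = 127 − 1 = 126 = 2 · 3^2 · 7.
An element g generates (Z/127Z)^× iff g^(126/q) ≢ 1 (mod 127) for each prime q ∈ {2, 3, 7}.
92^63 ≡ 126 (mod 127)  [q = 2: ≢ 1 ✓]
92^42 ≡ 107 (mod 127)  [q = 3: ≢ 1 ✓]
92^18 ≡ 32 (mod 127)  [q = 7: ≢ 1 ✓]
Every test exponent gives a nontrivial residue, hence 92 generates the full group.

Yes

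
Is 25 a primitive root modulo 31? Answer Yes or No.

φ(31) = 31 − 1 = 30 = 2 · 3 · 5.
An element g generates (Z/31Z)^× iff g^(30/q) ≢ 1 (mod 31) for each prime q ∈ {2, 3, 5}.
25^15 ≡ 1 (mod 31)  [q = 2: ≡ 1 ✗]
25^10 ≡ 25 (mod 31)  [q = 3: ≢ 1 ✓]
25^6 ≡ 1 (mod 31)  [q = 5: ≡ 1 ✗]
The check at q = 2 fails, so 25 generates a proper subgroup.

No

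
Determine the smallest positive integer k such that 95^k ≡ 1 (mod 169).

78

ord(95) | φ(169) = φ(13^2) = 13·(13−1) = 156 = 2^2 · 3 · 13.
Divisors of 156: 1, 2, 3, 4, 6, 12, 13, 26, 39, 52, 78, 156.
Test each divisor d:
95^1 ≡ 95
95^2 ≡ 68
95^3 ≡ 38
95^4 ≡ 61
95^6 ≡ 92
95^12 ≡ 14
95^13 ≡ 147
95^26 ≡ 146
95^39 ≡ 168
95^52 ≡ 22
95^78 ≡ 1
The smallest such exponent is 78, so the order of 95 is 78.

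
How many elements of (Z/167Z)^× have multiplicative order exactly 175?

0

φ(167) = 167 − 1 = 166 = 2 · 83.
Since (Z/167Z)^× is cyclic of order 166, the number of elements of order d is φ(d) when d | 166 and 0 otherwise.
Here 166 is not a multiple of 175, so there are no elements of order 175.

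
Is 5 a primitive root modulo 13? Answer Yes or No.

φ(13) = 13 − 1 = 12 = 2^2 · 3.
An element g generates (Z/13Z)^× iff g^(12/q) ≢ 1 (mod 13) for each prime q ∈ {2, 3}.
5^6 ≡ 12 (mod 13)  [q = 2: ≢ 1 ✓]
5^4 ≡ 1 (mod 13)  [q = 3: ≡ 1 ✗]
The check at q = 3 fails, so 5 generates a proper subgroup.

No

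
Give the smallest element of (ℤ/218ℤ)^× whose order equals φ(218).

φ(218) = φ(2)·φ(109) = 1·108 = 108 = 2^2 · 3^3.
Test candidates g = 2, 3, … against the prime factors q ∈ {2, 3} of φ(218): g is a generator iff g^(108/q) ≢ 1 for every such q.
g = 2: gcd(2, 218) = 2 > 1, not a unit — skip.
g = 3: 3^54 ≡ 1 — hits 1, so not a primitive root.
g = 4: gcd(4, 218) = 2 > 1, not a unit — skip.
g = 5: 5^54 ≡ 1 — hits 1, so not a primitive root.
g = 6: gcd(6, 218) = 2 > 1, not a unit — skip.
g = 7: 7^54 ≡ 1 — hits 1, so not a primitive root.
g = 8: gcd(8, 218) = 2 > 1, not a unit — skip.
g = 9: 9^54 ≡ 1 — hits 1, so not a primitive root.
g = 10: gcd(10, 218) = 2 > 1, not a unit — skip.
g = 11: 11^54 ≡ 217; 11^36 ≡ 45 — none is 1, so 11 is a primitive root.
So 11 is the smallest generator of (Z/218Z)^×.

11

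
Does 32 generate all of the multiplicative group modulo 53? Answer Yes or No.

φ(53) = 53 − 1 = 52 = 2^2 · 13.
32 is a primitive root mod 53 iff 32^(φ(53)/q) ≢ 1 for every prime q | φ(53), i.e. q ∈ {2, 13}.
32^26 ≡ 52 (mod 53)  [q = 2: ≢ 1 ✓]
32^4 ≡ 24 (mod 53)  [q = 13: ≢ 1 ✓]
All checks pass, so 32 has order 52 and is a primitive root modulo 53.

Yes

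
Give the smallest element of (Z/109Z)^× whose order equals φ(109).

φ(109) = 109 − 1 = 108 = 2^2 · 3^3.
g is a primitive root iff g^(108/q) ≢ 1 (mod 109) for each prime q ∈ {2, 3}.
g = 2: 2^54 ≡ 108; 2^36 ≡ 1 — hits 1, so not a primitive root.
g = 3: 3^54 ≡ 1 — hits 1, so not a primitive root.
g = 4: 4^54 ≡ 1 — hits 1, so not a primitive root.
g = 5: 5^54 ≡ 1 — hits 1, so not a primitive root.
g = 6: 6^54 ≡ 108; 6^36 ≡ 63 — none is 1, so 6 is a primitive root.
The smallest primitive root modulo 109 is 6.

6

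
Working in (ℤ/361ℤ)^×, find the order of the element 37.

The order of 37 must divide φ(361) = φ(19^2) = 19·(19−1) = 342 = 2 · 3^2 · 19.
Divisors of 342: 1, 2, 3, 6, 9, 18, 19, 38, 57, 114, 171, 342.
Test each divisor d:
37^1 ≡ 37 (mod 361)
37^2 ≡ 286 (mod 361)
37^3 ≡ 113 (mod 361)
37^6 ≡ 134 (mod 361)
37^9 ≡ 341 (mod 361)
37^18 ≡ 39 (mod 361)
37^19 ≡ 360 (mod 361)
37^38 ≡ 1 (mod 361) ✓
Therefore the multiplicative order of 37 modulo 361 is 38.

38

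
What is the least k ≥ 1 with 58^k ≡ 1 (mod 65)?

Since 58 ∈ (Z/65Z)^×, its order divides φ(65) = φ(5·13) = (5−1)·(13−1) = 4·12 = 48 = 2^4 · 3.
Divisors of 48: 1, 2, 3, 4, 6, 8, 12, 16, 24, 48.
Evaluate successive powers at the divisors of 48:
58^1 ≡ 58
58^2 ≡ 49
58^3 ≡ 47
58^4 ≡ 61
58^6 ≡ 64
58^8 ≡ 16
58^12 ≡ 1
The smallest such exponent is 12, so the order of 58 is 12.

12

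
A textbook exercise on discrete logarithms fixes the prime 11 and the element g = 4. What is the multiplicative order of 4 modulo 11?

5

By Lagrange's theorem, ord_11(4) divides φ(11) = 11 − 1 = 10 = 2 · 5.
Divisors of 10: 1, 2, 5, 10.
Test each divisor d:
4^1 ≡ 4
4^2 ≡ 5
4^5 ≡ 1
The smallest such exponent is 5, so the order of 4 is 5.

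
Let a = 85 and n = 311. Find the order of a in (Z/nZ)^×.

310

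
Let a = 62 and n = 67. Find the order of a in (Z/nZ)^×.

ord(62) | φ(67) = 67 − 1 = 66 = 2 · 3 · 11.
Divisors of 66: 1, 2, 3, 6, 11, 22, 33, 66.
Check 62^d mod 67 for each divisor in increasing order:
62^1 ≡ 62 (mod 67)
62^2 ≡ 25 (mod 67)
62^3 ≡ 9 (mod 67)
62^6 ≡ 14 (mod 67)
62^11 ≡ 1 (mod 67) ✓
Therefore the multiplicative order of 62 modulo 67 is 11.

11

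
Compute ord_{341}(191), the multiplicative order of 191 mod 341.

The order of 191 must divide φ(341) = φ(11·31) = (11−1)·(31−1) = 10·30 = 300 = 2^2 · 3 · 5^2.
Divisors of 300: 1, 2, 3, 4, 5, 6, 10, 12, 15, 20, 25, 30, 50, 60, 75, 100, 150, 300.
Compute 191^d (mod 341) for the divisors d until we hit 1:
191^1 ≡ 191 (mod 341)
191^2 ≡ 335 (mod 341)
191^3 ≡ 218 (mod 341)
191^4 ≡ 36 (mod 341)
191^5 ≡ 56 (mod 341)
191^6 ≡ 125 (mod 341)
191^10 ≡ 67 (mod 341)
191^12 ≡ 280 (mod 341)
191^15 ≡ 1 (mod 341) ✓
The smallest such exponent is 15, so the order of 191 is 15.

15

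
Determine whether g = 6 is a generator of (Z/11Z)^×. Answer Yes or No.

Yes

φ(11) = 11 − 1 = 10 = 2 · 5.
Test 6^(10/q) mod 11 for each prime factor q of 10:
6^5 ≡ 10 (mod 11)  [q = 2: ≢ 1 ✓]
6^2 ≡ 3 (mod 11)  [q = 5: ≢ 1 ✓]
Every test exponent gives a nontrivial residue, hence 6 generates the full group.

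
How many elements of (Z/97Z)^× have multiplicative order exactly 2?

1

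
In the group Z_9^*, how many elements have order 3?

φ(9) = φ(3^2) = 3·(3−1) = 6 = 2 · 3.
Since (Z/9Z)^× is cyclic of order 6, the number of elements of order d is φ(d) when d | 6 and 0 otherwise.
3 | 6, and φ(3) = 3 − 1 = 2.

2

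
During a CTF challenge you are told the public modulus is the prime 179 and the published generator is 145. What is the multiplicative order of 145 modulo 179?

89

ord(145) | φ(179) = 179 − 1 = 178 = 2 · 89.
Divisors of 178: 1, 2, 89, 178.
Evaluate successive powers at the divisors of 178:
145^1 ≡ 145
145^2 ≡ 82
145^89 ≡ 1
Therefore the multiplicative order of 145 modulo 179 is 89.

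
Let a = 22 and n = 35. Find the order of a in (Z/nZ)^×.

4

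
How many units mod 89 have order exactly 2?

1

φ(89) = 89 − 1 = 88 = 2^3 · 11.
Since (Z/89Z)^× is cyclic of order 88, the number of elements of order d is φ(d) when d | 88 and 0 otherwise.
2 | 88, and φ(2) = 2 − 1 = 1.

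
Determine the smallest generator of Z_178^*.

φ(178) = φ(2)·φ(89) = 1·88 = 88 = 2^3 · 11.
Test candidates g = 2, 3, … against the prime factors q ∈ {2, 11} of φ(178): g is a generator iff g^(88/q) ≢ 1 for every such q.
g = 2: gcd(2, 178) = 2 > 1, not a unit — skip.
g = 3: 3^44 ≡ 177; 3^8 ≡ 153 — none is 1, so 3 is a primitive root.
Hence the least primitive root of 178 is 3.

3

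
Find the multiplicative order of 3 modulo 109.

27

ord(3) | φ(109) = 109 − 1 = 108 = 2^2 · 3^3.
Divisors of 108: 1, 2, 3, 4, 6, 9, 12, 18, 27, 36, 54, 108.
Evaluate successive powers at the divisors of 108:
3^1 ≡ 3 (mod 109)
3^2 ≡ 9 (mod 109)
3^3 ≡ 27 (mod 109)
3^4 ≡ 81 (mod 109)
3^6 ≡ 75 (mod 109)
3^9 ≡ 63 (mod 109)
3^12 ≡ 66 (mod 109)
3^18 ≡ 45 (mod 109)
3^27 ≡ 1 (mod 109) ✓
So ord_109(3) = 27.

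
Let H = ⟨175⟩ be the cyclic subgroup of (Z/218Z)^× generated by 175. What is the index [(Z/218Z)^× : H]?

Since 175 ∈ (Z/218Z)^×, its order divides φ(218) = φ(2)·φ(109) = 1·108 = 108 = 2^2 · 3^3.
Divisors of 108: 1, 2, 3, 4, 6, 9, 12, 18, 27, 36, 54, 108.
Compute 175^d (mod 218) for the divisors d until we hit 1:
175^1 ≡ 175
175^2 ≡ 105
175^3 ≡ 63
175^4 ≡ 125
175^6 ≡ 45
175^9 ≡ 1
Thus |⟨175⟩| = ord(175) = 9.
The index is φ(218) / ord(175) = 108 / 9 = 12.

12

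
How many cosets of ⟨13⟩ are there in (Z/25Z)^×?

1

The order of 13 must divide φ(25) = φ(5^2) = 5·(5−1) = 20 = 2^2 · 5.
Divisors of 20: 1, 2, 4, 5, 10, 20.
Evaluate successive powers at the divisors of 20:
13^1 ≡ 13 (mod 25)
13^2 ≡ 19 (mod 25)
13^4 ≡ 11 (mod 25)
13^5 ≡ 18 (mod 25)
13^10 ≡ 24 (mod 25)
13^20 ≡ 1 (mod 25) ✓
Thus |⟨13⟩| = ord(13) = 20.
The index is φ(25) / ord(13) = 20 / 20 = 1.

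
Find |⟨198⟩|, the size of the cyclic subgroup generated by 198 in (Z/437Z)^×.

66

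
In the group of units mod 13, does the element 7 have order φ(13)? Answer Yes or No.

Yes

φ(13) = 13 − 1 = 12 = 2^2 · 3.
An element g generates (Z/13Z)^× iff g^(12/q) ≢ 1 (mod 13) for each prime q ∈ {2, 3}.
7^6 ≡ 12 (mod 13)  [q = 2: ≢ 1 ✓]
7^4 ≡ 9 (mod 13)  [q = 3: ≢ 1 ✓]
All checks pass, so 7 has order 12 and is a primitive root modulo 13.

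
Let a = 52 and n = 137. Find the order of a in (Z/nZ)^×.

136

Since 52 ∈ (Z/137Z)^×, its order divides φ(137) = 137 − 1 = 136 = 2^3 · 17.
Divisors of 136: 1, 2, 4, 8, 17, 34, 68, 136.
Check 52^d mod 137 for each divisor in increasing order:
52^1 ≡ 52 (mod 137)
52^2 ≡ 101 (mod 137)
52^4 ≡ 63 (mod 137)
52^8 ≡ 133 (mod 137)
52^17 ≡ 10 (mod 137)
52^34 ≡ 100 (mod 137)
52^68 ≡ 136 (mod 137)
52^136 ≡ 1 (mod 137) ✓
Hence ord(52) = 136.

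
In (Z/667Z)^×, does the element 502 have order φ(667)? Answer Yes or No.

No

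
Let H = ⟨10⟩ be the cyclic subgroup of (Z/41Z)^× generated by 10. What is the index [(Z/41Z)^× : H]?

ord(10) | φ(41) = 41 − 1 = 40 = 2^3 · 5.
Divisors of 40: 1, 2, 4, 5, 8, 10, 20, 40.
Test each divisor d:
10^1 ≡ 10 (mod 41)
10^2 ≡ 18 (mod 41)
10^4 ≡ 37 (mod 41)
10^5 ≡ 1 (mod 41) ✓
The order of 10 is 5, so the subgroup it generates has 5 elements.
[(Z/41Z)^× : ⟨10⟩] = 40/5 = 8.

8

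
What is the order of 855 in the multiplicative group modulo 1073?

252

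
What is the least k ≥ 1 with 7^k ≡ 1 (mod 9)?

The order of 7 must divide φ(9) = φ(3^2) = 3·(3−1) = 6 = 2 · 3.
Divisors of 6: 1, 2, 3, 6.
Check 7^d mod 9 for each divisor in increasing order:
7^1 ≡ 7 (mod 9)
7^2 ≡ 4 (mod 9)
7^3 ≡ 1 (mod 9) ✓
Hence ord(7) = 3.

3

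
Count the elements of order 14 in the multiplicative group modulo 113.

6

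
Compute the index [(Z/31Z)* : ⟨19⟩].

Since 19 ∈ (Z/31Z)^×, its order divides φ(31) = 31 − 1 = 30 = 2 · 3 · 5.
Divisors of 30: 1, 2, 3, 5, 6, 10, 15, 30.
Check 19^d mod 31 for each divisor in increasing order:
19^1 ≡ 19 (mod 31)
19^2 ≡ 20 (mod 31)
19^3 ≡ 8 (mod 31)
19^5 ≡ 5 (mod 31)
19^6 ≡ 2 (mod 31)
19^10 ≡ 25 (mod 31)
19^15 ≡ 1 (mod 31) ✓
The order of 19 is 15, so the subgroup it generates has 15 elements.
Index = |(Z/31Z)^×| / |⟨19⟩| = 30 / 15 = 2.

2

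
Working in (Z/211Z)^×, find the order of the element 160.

210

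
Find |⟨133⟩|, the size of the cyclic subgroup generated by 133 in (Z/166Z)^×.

82

ord(133) | φ(166) = φ(2)·φ(83) = 1·82 = 82 = 2 · 41.
Divisors of 82: 1, 2, 41, 82.
Evaluate successive powers at the divisors of 82:
133^1 ≡ 133 (mod 166)
133^2 ≡ 93 (mod 166)
133^41 ≡ 165 (mod 166)
133^82 ≡ 1 (mod 166) ✓
The smallest such exponent is 82, so the order of 133 is 82.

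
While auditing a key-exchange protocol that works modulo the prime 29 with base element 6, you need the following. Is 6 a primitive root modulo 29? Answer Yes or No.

No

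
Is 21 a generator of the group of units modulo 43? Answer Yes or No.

φ(43) = 43 − 1 = 42 = 2 · 3 · 7.
It suffices to check that the order of 21 is not a proper divisor of 42: compute 21^(42/q) for q ∈ {2, 3, 7}.
21^21 ≡ 1 (mod 43)  [q = 2: ≡ 1 ✗]
21^14 ≡ 1 (mod 43)  [q = 3: ≡ 1 ✗]
21^6 ≡ 41 (mod 43)  [q = 7: ≢ 1 ✓]
21^21 ≡ 1 shows ord(21) | 21, strictly less than φ(43); not a primitive root.

No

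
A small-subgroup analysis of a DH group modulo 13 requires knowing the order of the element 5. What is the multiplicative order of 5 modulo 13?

The order of 5 must divide φ(13) = 13 − 1 = 12 = 2^2 · 3.
Divisors of 12: 1, 2, 3, 4, 6, 12.
Evaluate successive powers at the divisors of 12:
5^1 ≡ 5 (mod 13)
5^2 ≡ 12 (mod 13)
5^3 ≡ 8 (mod 13)
5^4 ≡ 1 (mod 13) ✓
Therefore the multiplicative order of 5 modulo 13 is 4.

4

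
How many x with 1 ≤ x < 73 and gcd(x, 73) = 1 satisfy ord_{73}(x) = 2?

1

φ(73) = 73 − 1 = 72 = 2^3 · 3^2.
(Z/73Z)^× is cyclic (|G| = 72); a cyclic group of order m has exactly φ(d) elements of each order d | m, and none otherwise.
2 | 72, and φ(2) = 2 − 1 = 1.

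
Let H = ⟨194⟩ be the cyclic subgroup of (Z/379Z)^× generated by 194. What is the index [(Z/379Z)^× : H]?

By Lagrange's theorem, ord_379(194) divides φ(379) = 379 − 1 = 378 = 2 · 3^3 · 7.
Divisors of 378: 1, 2, 3, 6, 7, 9, 14, 18, 21, 27, 42, 54, 63, 126, 189, 378.
Check 194^d mod 379 for each divisor in increasing order:
194^1 ≡ 194
194^2 ≡ 115
194^3 ≡ 328
194^6 ≡ 327
194^7 ≡ 145
194^9 ≡ 378
194^14 ≡ 180
194^18 ≡ 1
So ord_379(194) = 18, hence |⟨194⟩| = 18.
The index is φ(379) / ord(194) = 378 / 18 = 21.

21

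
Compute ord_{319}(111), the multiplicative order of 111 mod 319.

7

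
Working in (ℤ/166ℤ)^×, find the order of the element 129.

Since 129 ∈ (Z/166Z)^×, its order divides φ(166) = φ(2)·φ(83) = 1·82 = 82 = 2 · 41.
Divisors of 82: 1, 2, 41, 82.
Evaluate successive powers at the divisors of 82:
129^1 ≡ 129 (mod 166)
129^2 ≡ 41 (mod 166)
129^41 ≡ 165 (mod 166)
129^82 ≡ 1 (mod 166) ✓
The smallest such exponent is 82, so the order of 129 is 82.

82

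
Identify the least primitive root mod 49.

3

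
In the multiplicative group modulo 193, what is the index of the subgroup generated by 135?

1

By Lagrange's theorem, ord_193(135) divides φ(193) = 193 − 1 = 192 = 2^6 · 3.
Divisors of 192: 1, 2, 3, 4, 6, 8, 12, 16, 24, 32, 48, 64, 96, 192.
Evaluate successive powers at the divisors of 192:
135^1 ≡ 135 (mod 193)
135^2 ≡ 83 (mod 193)
135^3 ≡ 11 (mod 193)
135^4 ≡ 134 (mod 193)
135^6 ≡ 121 (mod 193)
135^8 ≡ 7 (mod 193)
135^12 ≡ 166 (mod 193)
135^16 ≡ 49 (mod 193)
135^24 ≡ 150 (mod 193)
135^32 ≡ 85 (mod 193)
135^48 ≡ 112 (mod 193)
135^64 ≡ 84 (mod 193)
135^96 ≡ 192 (mod 193)
135^192 ≡ 1 (mod 193) ✓
So ord_193(135) = 192, hence |⟨135⟩| = 192.
Index = |(Z/193Z)^×| / |⟨135⟩| = 192 / 192 = 1.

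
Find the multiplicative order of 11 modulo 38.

Since 11 ∈ (Z/38Z)^×, its order divides φ(38) = φ(2)·φ(19) = 1·18 = 18 = 2 · 3^2.
Divisors of 18: 1, 2, 3, 6, 9, 18.
Evaluate successive powers at the divisors of 18:
11^1 ≡ 11 (mod 38)
11^2 ≡ 7 (mod 38)
11^3 ≡ 1 (mod 38) ✓
So ord_38(11) = 3.

3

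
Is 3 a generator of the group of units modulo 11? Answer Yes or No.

No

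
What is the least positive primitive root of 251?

6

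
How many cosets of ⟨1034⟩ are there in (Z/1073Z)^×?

4

ord(1034) | φ(1073) = φ(29·37) = (29−1)·(37−1) = 28·36 = 1008 = 2^4 · 3^2 · 7.
Divisors of 1008: 1, 2, 3, 4, 6, 7, 8, 9, 12, 14, 16, 18, 21, 24, 28, 36, 42, 48, 56, 63, 72, 84, 112, 126, 144, 168, 252, 336, 504, 1008.
Test each divisor d:
1034^1 ≡ 1034 (mod 1073)
1034^2 ≡ 448 (mod 1073)
1034^3 ≡ 769 (mod 1073)
1034^4 ≡ 53 (mod 1073)
1034^6 ≡ 138 (mod 1073)
1034^7 ≡ 1056 (mod 1073)
1034^8 ≡ 663 (mod 1073)
1034^9 ≡ 968 (mod 1073)
1034^12 ≡ 803 (mod 1073)
1034^14 ≡ 289 (mod 1073)
1034^16 ≡ 712 (mod 1073)
1034^18 ≡ 295 (mod 1073)
1034^21 ≡ 452 (mod 1073)
1034^24 ≡ 1009 (mod 1073)
1034^28 ≡ 900 (mod 1073)
1034^36 ≡ 112 (mod 1073)
1034^42 ≡ 434 (mod 1073)
1034^48 ≡ 877 (mod 1073)
1034^56 ≡ 958 (mod 1073)
1034^63 ≡ 882 (mod 1073)
1034^72 ≡ 741 (mod 1073)
1034^84 ≡ 581 (mod 1073)
1034^112 ≡ 349 (mod 1073)
1034^126 ≡ 1072 (mod 1073)
1034^144 ≡ 778 (mod 1073)
1034^168 ≡ 639 (mod 1073)
1034^252 ≡ 1 (mod 1073) ✓
Thus |⟨1034⟩| = ord(1034) = 252.
Index = |(Z/1073Z)^×| / |⟨1034⟩| = 1008 / 252 = 4.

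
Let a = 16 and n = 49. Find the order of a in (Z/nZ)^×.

The order of 16 must divide φ(49) = φ(7^2) = 7·(7−1) = 42 = 2 · 3 · 7.
Divisors of 42: 1, 2, 3, 6, 7, 14, 21, 42.
Test each divisor d:
16^1 ≡ 16
16^2 ≡ 11
16^3 ≡ 29
16^6 ≡ 8
16^7 ≡ 30
16^14 ≡ 18
16^21 ≡ 1
Therefore the multiplicative order of 16 modulo 49 is 21.

21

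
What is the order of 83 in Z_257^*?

256

Since 83 ∈ (Z/257Z)^×, its order divides φ(257) = 257 − 1 = 256 = 2^8.
Divisors of 256: 1, 2, 4, 8, 16, 32, 64, 128, 256.
Compute 83^d (mod 257) for the divisors d until we hit 1:
83^1 ≡ 83 (mod 257)
83^2 ≡ 207 (mod 257)
83^4 ≡ 187 (mod 257)
83^8 ≡ 17 (mod 257)
83^16 ≡ 32 (mod 257)
83^32 ≡ 253 (mod 257)
83^64 ≡ 16 (mod 257)
83^128 ≡ 256 (mod 257)
83^256 ≡ 1 (mod 257) ✓
Hence ord(83) = 256.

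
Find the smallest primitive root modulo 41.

φ(41) = 41 − 1 = 40 = 2^3 · 5.
g is a primitive root iff g^(40/q) ≢ 1 (mod 41) for each prime q ∈ {2, 5}.
g = 2: 2^20 ≡ 1 — hits 1, so not a primitive root.
g = 3: 3^20 ≡ 40; 3^8 ≡ 1 — hits 1, so not a primitive root.
g = 4: 4^20 ≡ 1 — hits 1, so not a primitive root.
g = 5: 5^20 ≡ 1 — hits 1, so not a primitive root.
g = 6: 6^20 ≡ 40; 6^8 ≡ 10 — none is 1, so 6 is a primitive root.
So 6 is the smallest generator of (Z/41Z)^×.

6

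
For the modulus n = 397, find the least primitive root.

5

φ(397) = 397 − 1 = 396 = 2^2 · 3^2 · 11.
g is a primitive root iff g^(396/q) ≢ 1 (mod 397) for each prime q ∈ {2, 3, 11}.
g = 2: 2^198 ≡ 396; 2^132 ≡ 1 — hits 1, so not a primitive root.
g = 3: 3^198 ≡ 1 — hits 1, so not a primitive root.
g = 4: 4^198 ≡ 1 — hits 1, so not a primitive root.
g = 5: 5^198 ≡ 396; 5^132 ≡ 362; 5^36 ≡ 290 — none is 1, so 5 is a primitive root.
So 5 is the smallest generator of (Z/397Z)^×.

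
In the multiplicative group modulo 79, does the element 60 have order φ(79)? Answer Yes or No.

Yes

φ(79) = 79 − 1 = 78 = 2 · 3 · 13.
An element g generates (Z/79Z)^× iff g^(78/q) ≢ 1 (mod 79) for each prime q ∈ {2, 3, 13}.
60^39 ≡ 78 (mod 79)  [q = 2: ≢ 1 ✓]
60^26 ≡ 55 (mod 79)  [q = 3: ≢ 1 ✓]
60^6 ≡ 38 (mod 79)  [q = 13: ≢ 1 ✓]
None equal 1, so ord_79(60) = 78: 60 is a primitive root.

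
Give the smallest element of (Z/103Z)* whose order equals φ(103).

φ(103) = 103 − 1 = 102 = 2 · 3 · 17.
Test candidates g = 2, 3, … against the prime factors q ∈ {2, 3, 17} of φ(103): g is a generator iff g^(102/q) ≢ 1 for every such q.
g = 2: 2^51 ≡ 1 — hits 1, so not a primitive root.
g = 3: 3^51 ≡ 102; 3^34 ≡ 1 — hits 1, so not a primitive root.
g = 4: 4^51 ≡ 1 — hits 1, so not a primitive root.
g = 5: 5^51 ≡ 102; 5^34 ≡ 56; 5^6 ≡ 72 — none is 1, so 5 is a primitive root.
So 5 is the smallest generator of (Z/103Z)^×.

5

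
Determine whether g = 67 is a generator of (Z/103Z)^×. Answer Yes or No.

Yes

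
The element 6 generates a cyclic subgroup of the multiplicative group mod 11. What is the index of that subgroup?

1

The order of 6 must divide φ(11) = 11 − 1 = 10 = 2 · 5.
Divisors of 10: 1, 2, 5, 10.
Check 6^d mod 11 for each divisor in increasing order:
6^1 ≡ 6 (mod 11)
6^2 ≡ 3 (mod 11)
6^5 ≡ 10 (mod 11)
6^10 ≡ 1 (mod 11) ✓
The order of 6 is 10, so the subgroup it generates has 10 elements.
The index is φ(11) / ord(6) = 10 / 10 = 1.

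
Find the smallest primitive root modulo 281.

φ(281) = 281 − 1 = 280 = 2^3 · 5 · 7.
Test candidates g = 2, 3, … against the prime factors q ∈ {2, 5, 7} of φ(281): g is a generator iff g^(280/q) ≢ 1 for every such q.
g = 2: 2^140 ≡ 1 — hits 1, so not a primitive root.
g = 3: 3^140 ≡ 280; 3^56 ≡ 86; 3^40 ≡ 249 — none is 1, so 3 is a primitive root.
So 3 is the smallest generator of (Z/281Z)^×.

3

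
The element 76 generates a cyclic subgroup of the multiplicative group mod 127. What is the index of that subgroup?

6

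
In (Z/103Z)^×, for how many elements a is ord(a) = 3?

2

φ(103) = 103 − 1 = 102 = 2 · 3 · 17.
In a cyclic group of order 102, there are φ(d) elements of order d for each divisor d of 102, and zero for non-divisors.
3 | 102, and φ(3) = 3 − 1 = 2.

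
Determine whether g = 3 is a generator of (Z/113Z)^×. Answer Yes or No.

φ(113) = 113 − 1 = 112 = 2^4 · 7.
It suffices to check that the order of 3 is not a proper divisor of 112: compute 3^(112/q) for q ∈ {2, 7}.
3^56 ≡ 112 (mod 113)  [q = 2: ≢ 1 ✓]
3^16 ≡ 49 (mod 113)  [q = 7: ≢ 1 ✓]
Every test exponent gives a nontrivial residue, hence 3 generates the full group.

Yes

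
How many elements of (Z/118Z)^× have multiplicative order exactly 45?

0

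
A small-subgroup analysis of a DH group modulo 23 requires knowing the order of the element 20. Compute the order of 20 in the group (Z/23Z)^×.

22

The order of 20 must divide φ(23) = 23 − 1 = 22 = 2 · 11.
Divisors of 22: 1, 2, 11, 22.
Compute 20^d (mod 23) for the divisors d until we hit 1:
20^1 ≡ 20 (mod 23)
20^2 ≡ 9 (mod 23)
20^11 ≡ 22 (mod 23)
20^22 ≡ 1 (mod 23) ✓
Therefore the multiplicative order of 20 modulo 23 is 22.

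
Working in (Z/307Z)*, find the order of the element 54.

ord(54) | φ(307) = 307 − 1 = 306 = 2 · 3^2 · 17.
Divisors of 306: 1, 2, 3, 6, 9, 17, 18, 34, 51, 102, 153, 306.
Compute 54^d (mod 307) for the divisors d until we hit 1:
54^1 ≡ 54 (mod 307)
54^2 ≡ 153 (mod 307)
54^3 ≡ 280 (mod 307)
54^6 ≡ 115 (mod 307)
54^9 ≡ 272 (mod 307)
54^17 ≡ 17 (mod 307)
54^18 ≡ 304 (mod 307)
54^34 ≡ 289 (mod 307)
54^51 ≡ 1 (mod 307) ✓
So ord_307(54) = 51.

51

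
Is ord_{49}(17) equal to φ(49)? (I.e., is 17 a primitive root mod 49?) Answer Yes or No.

φ(49) = φ(7^2) = 7·(7−1) = 42 = 2 · 3 · 7.
An element g generates (Z/49Z)^× iff g^(42/q) ≢ 1 (mod 49) for each prime q ∈ {2, 3, 7}.
17^21 ≡ 48 (mod 49)  [q = 2: ≢ 1 ✓]
17^14 ≡ 30 (mod 49)  [q = 3: ≢ 1 ✓]
17^6 ≡ 22 (mod 49)  [q = 7: ≢ 1 ✓]
None equal 1, so ord_49(17) = 42: 17 is a primitive root.

Yes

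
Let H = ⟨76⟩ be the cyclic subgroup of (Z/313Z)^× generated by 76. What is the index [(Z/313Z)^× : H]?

Since 76 ∈ (Z/313Z)^×, its order divides φ(313) = 313 − 1 = 312 = 2^3 · 3 · 13.
Divisors of 312: 1, 2, 3, 4, 6, 8, 12, 13, 24, 26, 39, 52, 78, 104, 156, 312.
Compute 76^d (mod 313) for the divisors d until we hit 1:
76^1 ≡ 76 (mod 313)
76^2 ≡ 142 (mod 313)
76^3 ≡ 150 (mod 313)
76^4 ≡ 132 (mod 313)
76^6 ≡ 277 (mod 313)
76^8 ≡ 209 (mod 313)
76^12 ≡ 44 (mod 313)
76^13 ≡ 214 (mod 313)
76^24 ≡ 58 (mod 313)
76^26 ≡ 98 (mod 313)
76^39 ≡ 1 (mod 313) ✓
So ord_313(76) = 39, hence |⟨76⟩| = 39.
Index = |(Z/313Z)^×| / |⟨76⟩| = 312 / 39 = 8.

8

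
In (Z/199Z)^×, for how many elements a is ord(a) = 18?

φ(199) = 199 − 1 = 198 = 2 · 3^2 · 11.
Since (Z/199Z)^× is cyclic of order 198, the number of elements of order d is φ(d) when d | 198 and 0 otherwise.
18 = 2 · 3^2 divides 198, and φ(18) = 6.

6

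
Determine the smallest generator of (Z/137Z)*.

3

φ(137) = 137 − 1 = 136 = 2^3 · 17.
g is a primitive root iff g^(136/q) ≢ 1 (mod 137) for each prime q ∈ {2, 17}.
g = 2: 2^68 ≡ 1 — hits 1, so not a primitive root.
g = 3: 3^68 ≡ 136; 3^8 ≡ 122 — none is 1, so 3 is a primitive root.
So 3 is the smallest generator of (Z/137Z)^×.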